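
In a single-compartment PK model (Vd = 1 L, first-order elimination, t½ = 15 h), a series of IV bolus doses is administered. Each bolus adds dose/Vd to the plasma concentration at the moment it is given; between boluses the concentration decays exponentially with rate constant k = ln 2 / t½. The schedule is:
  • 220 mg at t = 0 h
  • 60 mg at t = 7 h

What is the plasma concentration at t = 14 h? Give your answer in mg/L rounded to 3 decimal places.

158.620 mg/L

k = ln 2 / 15 = 0.04621 per h
Dose 1 (220 mg at t=0 h): 220·exp(−0.04621·14) = 115.202 mg/L
Dose 2 (60 mg at t=7 h): 60·exp(−0.04621·7) = 43.418 mg/L
C(14) = 115.202 + 43.418 = 158.620 mg/L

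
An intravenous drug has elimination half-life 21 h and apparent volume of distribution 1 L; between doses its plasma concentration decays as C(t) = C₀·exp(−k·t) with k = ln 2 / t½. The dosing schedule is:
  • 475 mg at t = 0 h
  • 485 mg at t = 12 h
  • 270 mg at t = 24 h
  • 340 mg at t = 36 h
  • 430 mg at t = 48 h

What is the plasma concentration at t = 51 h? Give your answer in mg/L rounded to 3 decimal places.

k = ln 2 / 21 = 0.03301 per h
Dose 1 (475 mg at t=0 h): 475·exp(−0.03301·51) = 88.231 mg/L
Dose 2 (485 mg at t=12 h): 485·exp(−0.03301·39) = 133.871 mg/L
Dose 3 (270 mg at t=24 h): 270·exp(−0.03301·27) = 110.745 mg/L
Dose 4 (340 mg at t=36 h): 340·exp(−0.03301·15) = 207.232 mg/L
Dose 5 (430 mg at t=48 h): 430·exp(−0.03301·3) = 389.461 mg/L
C(51) = 88.231 + 133.871 + 110.745 + 207.232 + 389.461 = 929.541 mg/L

929.541 mg/L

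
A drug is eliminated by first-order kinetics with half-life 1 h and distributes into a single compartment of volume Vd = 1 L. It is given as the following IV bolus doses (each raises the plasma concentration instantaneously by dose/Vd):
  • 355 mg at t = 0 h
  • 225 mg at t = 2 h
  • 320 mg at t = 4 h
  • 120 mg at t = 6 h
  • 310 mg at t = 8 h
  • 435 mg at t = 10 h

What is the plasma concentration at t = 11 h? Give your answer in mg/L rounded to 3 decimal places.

k = ln 2 / 1 = 0.69315 per h
Dose 1 (355 mg at t=0 h): 355·exp(−0.69315·11) = 0.173 mg/L
Dose 2 (225 mg at t=2 h): 225·exp(−0.69315·9) = 0.439 mg/L
Dose 3 (320 mg at t=4 h): 320·exp(−0.69315·7) = 2.500 mg/L
Dose 4 (120 mg at t=6 h): 120·exp(−0.69315·5) = 3.750 mg/L
Dose 5 (310 mg at t=8 h): 310·exp(−0.69315·3) = 38.750 mg/L
Dose 6 (435 mg at t=10 h): 435·exp(−0.69315·1) = 217.500 mg/L
C(11) = 0.173 + 0.439 + 2.500 + 3.750 + 38.750 + 217.500 = 263.113 mg/L

263.113 mg/L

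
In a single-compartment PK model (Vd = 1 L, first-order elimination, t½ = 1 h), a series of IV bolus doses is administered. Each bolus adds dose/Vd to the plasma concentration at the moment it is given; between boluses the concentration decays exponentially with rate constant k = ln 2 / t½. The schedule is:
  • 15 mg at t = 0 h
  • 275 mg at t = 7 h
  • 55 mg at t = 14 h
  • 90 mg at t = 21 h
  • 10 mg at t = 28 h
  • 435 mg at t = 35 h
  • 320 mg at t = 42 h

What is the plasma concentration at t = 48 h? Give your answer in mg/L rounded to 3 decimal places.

k = ln 2 / 1 = 0.69315 per h
Dose 1 (15 mg at t=0 h): 15·exp(−0.69315·48) = 0.000 mg/L
Dose 2 (275 mg at t=7 h): 275·exp(−0.69315·41) = 0.000 mg/L
Dose 3 (55 mg at t=14 h): 55·exp(−0.69315·34) = 0.000 mg/L
Dose 4 (90 mg at t=21 h): 90·exp(−0.69315·27) = 0.000 mg/L
Dose 5 (10 mg at t=28 h): 10·exp(−0.69315·20) = 0.000 mg/L
Dose 6 (435 mg at t=35 h): 435·exp(−0.69315·13) = 0.053 mg/L
Dose 7 (320 mg at t=42 h): 320·exp(−0.69315·6) = 5.000 mg/L
C(48) = 0.000 + 0.000 + 0.000 + 0.000 + 0.000 + 0.053 + 5.000 = 5.053 mg/L

5.053 mg/L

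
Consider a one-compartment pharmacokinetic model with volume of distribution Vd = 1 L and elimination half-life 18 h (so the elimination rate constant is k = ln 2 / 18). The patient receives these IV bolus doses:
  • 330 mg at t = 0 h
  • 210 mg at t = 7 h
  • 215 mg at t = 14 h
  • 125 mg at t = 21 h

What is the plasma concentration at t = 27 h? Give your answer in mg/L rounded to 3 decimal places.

443.427 mg/L

k = ln 2 / 18 = 0.03851 per h
Dose 1 (330 mg at t=0 h): 330·exp(−0.03851·27) = 116.673 mg/L
Dose 2 (210 mg at t=7 h): 210·exp(−0.03851·20) = 97.217 mg/L
Dose 3 (215 mg at t=14 h): 215·exp(−0.03851·13) = 130.325 mg/L
Dose 4 (125 mg at t=21 h): 125·exp(−0.03851·6) = 99.213 mg/L
C(27) = 116.673 + 97.217 + 130.325 + 99.213 = 443.427 mg/L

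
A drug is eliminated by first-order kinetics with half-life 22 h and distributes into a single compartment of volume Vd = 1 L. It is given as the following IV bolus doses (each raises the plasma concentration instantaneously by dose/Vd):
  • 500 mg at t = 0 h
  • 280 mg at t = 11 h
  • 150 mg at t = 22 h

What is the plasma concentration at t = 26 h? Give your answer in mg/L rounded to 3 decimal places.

527.183 mg/L

k = ln 2 / 22 = 0.03151 per h
Dose 1 (500 mg at t=0 h): 500·exp(−0.03151·26) = 220.398 mg/L
Dose 2 (280 mg at t=11 h): 280·exp(−0.03151·15) = 174.546 mg/L
Dose 3 (150 mg at t=22 h): 150·exp(−0.03151·4) = 132.239 mg/L
C(26) = 220.398 + 174.546 + 132.239 = 527.183 mg/L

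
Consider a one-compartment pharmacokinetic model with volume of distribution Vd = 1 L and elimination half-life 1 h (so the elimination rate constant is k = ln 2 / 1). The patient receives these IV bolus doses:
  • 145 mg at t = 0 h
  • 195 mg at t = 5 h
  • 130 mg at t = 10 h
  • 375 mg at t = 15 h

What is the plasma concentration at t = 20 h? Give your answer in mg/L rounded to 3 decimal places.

k = ln 2 / 1 = 0.69315 per h
Dose 1 (145 mg at t=0 h): 145·exp(−0.69315·20) = 0.000 mg/L
Dose 2 (195 mg at t=5 h): 195·exp(−0.69315·15) = 0.006 mg/L
Dose 3 (130 mg at t=10 h): 130·exp(−0.69315·10) = 0.127 mg/L
Dose 4 (375 mg at t=15 h): 375·exp(−0.69315·5) = 11.719 mg/L
C(20) = 0.000 + 0.006 + 0.127 + 11.719 = 11.852 mg/L

11.852 mg/L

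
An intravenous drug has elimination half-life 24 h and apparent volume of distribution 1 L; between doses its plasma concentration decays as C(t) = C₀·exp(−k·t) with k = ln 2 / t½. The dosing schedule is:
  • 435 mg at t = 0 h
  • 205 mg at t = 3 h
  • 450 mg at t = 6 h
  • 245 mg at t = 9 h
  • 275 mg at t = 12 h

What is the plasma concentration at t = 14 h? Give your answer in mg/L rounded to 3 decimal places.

k = ln 2 / 24 = 0.02888 per h
Dose 1 (435 mg at t=0 h): 435·exp(−0.02888·14) = 290.328 mg/L
Dose 2 (205 mg at t=3 h): 205·exp(−0.02888·11) = 149.204 mg/L
Dose 3 (450 mg at t=6 h): 450·exp(−0.02888·8) = 357.165 mg/L
Dose 4 (245 mg at t=9 h): 245·exp(−0.02888·5) = 212.056 mg/L
Dose 5 (275 mg at t=12 h): 275·exp(−0.02888·2) = 259.565 mg/L
C(14) = 290.328 + 149.204 + 357.165 + 212.056 + 259.565 = 1268.319 mg/L

1268.319 mg/L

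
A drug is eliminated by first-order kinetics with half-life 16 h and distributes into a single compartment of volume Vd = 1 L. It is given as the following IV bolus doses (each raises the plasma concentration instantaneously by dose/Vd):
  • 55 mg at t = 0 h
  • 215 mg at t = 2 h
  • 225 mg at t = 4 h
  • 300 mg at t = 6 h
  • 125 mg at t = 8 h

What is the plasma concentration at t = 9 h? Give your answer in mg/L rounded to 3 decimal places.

k = ln 2 / 16 = 0.04332 per h
Dose 1 (55 mg at t=0 h): 55·exp(−0.04332·9) = 37.242 mg/L
Dose 2 (215 mg at t=2 h): 215·exp(−0.04332·7) = 158.759 mg/L
Dose 3 (225 mg at t=4 h): 225·exp(−0.04332·5) = 181.180 mg/L
Dose 4 (300 mg at t=6 h): 300·exp(−0.04332·3) = 263.438 mg/L
Dose 5 (125 mg at t=8 h): 125·exp(−0.04332·1) = 119.700 mg/L
C(9) = 37.242 + 158.759 + 181.180 + 263.438 + 119.700 = 760.319 mg/L

760.319 mg/L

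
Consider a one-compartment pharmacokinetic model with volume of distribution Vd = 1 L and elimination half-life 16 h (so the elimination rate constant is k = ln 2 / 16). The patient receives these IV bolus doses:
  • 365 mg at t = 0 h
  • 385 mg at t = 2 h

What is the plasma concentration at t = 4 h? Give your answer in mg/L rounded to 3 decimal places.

659.974 mg/L

k = ln 2 / 16 = 0.04332 per h
Dose 1 (365 mg at t=0 h): 365·exp(−0.04332·4) = 306.927 mg/L
Dose 2 (385 mg at t=2 h): 385·exp(−0.04332·2) = 353.047 mg/L
C(4) = 306.927 + 353.047 = 659.974 mg/L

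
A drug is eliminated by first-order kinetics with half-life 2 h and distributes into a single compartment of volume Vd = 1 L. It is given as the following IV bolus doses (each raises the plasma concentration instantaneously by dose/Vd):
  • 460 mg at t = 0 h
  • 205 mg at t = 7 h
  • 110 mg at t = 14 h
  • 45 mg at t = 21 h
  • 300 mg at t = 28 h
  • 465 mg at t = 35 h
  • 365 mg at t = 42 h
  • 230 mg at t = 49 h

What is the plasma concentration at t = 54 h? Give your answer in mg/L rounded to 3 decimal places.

47.041 mg/L

k = ln 2 / 2 = 0.34657 per h
Dose 1 (460 mg at t=0 h): 460·exp(−0.34657·54) = 0.000 mg/L
Dose 2 (205 mg at t=7 h): 205·exp(−0.34657·47) = 0.000 mg/L
Dose 3 (110 mg at t=14 h): 110·exp(−0.34657·40) = 0.000 mg/L
Dose 4 (45 mg at t=21 h): 45·exp(−0.34657·33) = 0.000 mg/L
Dose 5 (300 mg at t=28 h): 300·exp(−0.34657·26) = 0.037 mg/L
Dose 6 (465 mg at t=35 h): 465·exp(−0.34657·19) = 0.642 mg/L
Dose 7 (365 mg at t=42 h): 365·exp(−0.34657·12) = 5.703 mg/L
Dose 8 (230 mg at t=49 h): 230·exp(−0.34657·5) = 40.659 mg/L
C(54) = 0.000 + 0.000 + 0.000 + 0.000 + 0.037 + 0.642 + 5.703 + 40.659 = 47.041 mg/L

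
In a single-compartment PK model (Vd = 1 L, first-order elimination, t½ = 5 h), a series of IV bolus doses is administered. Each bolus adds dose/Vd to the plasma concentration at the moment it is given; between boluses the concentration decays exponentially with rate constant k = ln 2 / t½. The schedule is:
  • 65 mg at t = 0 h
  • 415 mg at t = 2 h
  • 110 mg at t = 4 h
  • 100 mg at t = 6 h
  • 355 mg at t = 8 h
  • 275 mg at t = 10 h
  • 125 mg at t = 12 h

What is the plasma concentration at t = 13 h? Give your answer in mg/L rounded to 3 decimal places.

638.274 mg/L

k = ln 2 / 5 = 0.13863 per h
Dose 1 (65 mg at t=0 h): 65·exp(−0.13863·13) = 10.721 mg/L
Dose 2 (415 mg at t=2 h): 415·exp(−0.13863·11) = 90.320 mg/L
Dose 3 (110 mg at t=4 h): 110·exp(−0.13863·9) = 31.589 mg/L
Dose 4 (100 mg at t=6 h): 100·exp(−0.13863·7) = 37.893 mg/L
Dose 5 (355 mg at t=8 h): 355·exp(−0.13863·5) = 177.500 mg/L
Dose 6 (275 mg at t=10 h): 275·exp(−0.13863·3) = 181.432 mg/L
Dose 7 (125 mg at t=12 h): 125·exp(−0.13863·1) = 108.819 mg/L
C(13) = 10.721 + 90.320 + 31.589 + 37.893 + 177.500 + 181.432 + 108.819 = 638.274 mg/L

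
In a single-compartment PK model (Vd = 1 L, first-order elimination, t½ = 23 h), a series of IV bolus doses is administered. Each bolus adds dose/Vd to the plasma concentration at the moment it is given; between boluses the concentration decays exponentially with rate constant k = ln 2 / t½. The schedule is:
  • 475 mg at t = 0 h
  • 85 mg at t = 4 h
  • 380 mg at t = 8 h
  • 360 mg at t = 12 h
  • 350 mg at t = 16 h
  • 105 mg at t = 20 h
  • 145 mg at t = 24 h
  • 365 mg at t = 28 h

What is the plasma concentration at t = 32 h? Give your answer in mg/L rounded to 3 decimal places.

k = ln 2 / 23 = 0.03014 per h
Dose 1 (475 mg at t=0 h): 475·exp(−0.03014·32) = 181.079 mg/L
Dose 2 (85 mg at t=4 h): 85·exp(−0.03014·28) = 36.555 mg/L
Dose 3 (380 mg at t=8 h): 380·exp(−0.03014·24) = 184.359 mg/L
Dose 4 (360 mg at t=12 h): 360·exp(−0.03014·20) = 197.032 mg/L
Dose 5 (350 mg at t=16 h): 350·exp(−0.03014·16) = 216.101 mg/L
Dose 6 (105 mg at t=20 h): 105·exp(−0.03014·12) = 73.136 mg/L
Dose 7 (145 mg at t=24 h): 145·exp(−0.03014·8) = 113.936 mg/L
Dose 8 (365 mg at t=28 h): 365·exp(−0.03014·4) = 323.549 mg/L
C(32) = 181.079 + 36.555 + 184.359 + 197.032 + 216.101 + 73.136 + 113.936 + 323.549 = 1325.748 mg/L

1325.748 mg/L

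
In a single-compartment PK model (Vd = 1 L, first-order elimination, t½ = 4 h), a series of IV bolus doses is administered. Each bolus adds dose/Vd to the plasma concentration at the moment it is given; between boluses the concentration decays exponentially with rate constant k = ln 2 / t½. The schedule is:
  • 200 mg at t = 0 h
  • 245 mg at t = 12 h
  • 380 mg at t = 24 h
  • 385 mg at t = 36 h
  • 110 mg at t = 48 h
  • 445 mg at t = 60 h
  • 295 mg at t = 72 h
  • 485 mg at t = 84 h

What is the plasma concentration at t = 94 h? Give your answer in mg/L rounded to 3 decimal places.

93.541 mg/L

k = ln 2 / 4 = 0.17329 per h
Dose 1 (200 mg at t=0 h): 200·exp(−0.17329·94) = 0.000 mg/L
Dose 2 (245 mg at t=12 h): 245·exp(−0.17329·82) = 0.000 mg/L
Dose 3 (380 mg at t=24 h): 380·exp(−0.17329·70) = 0.002 mg/L
Dose 4 (385 mg at t=36 h): 385·exp(−0.17329·58) = 0.017 mg/L
Dose 5 (110 mg at t=48 h): 110·exp(−0.17329·46) = 0.038 mg/L
Dose 6 (445 mg at t=60 h): 445·exp(−0.17329·34) = 1.229 mg/L
Dose 7 (295 mg at t=72 h): 295·exp(−0.17329·22) = 6.519 mg/L
Dose 8 (485 mg at t=84 h): 485·exp(−0.17329·10) = 85.737 mg/L
C(94) = 0.000 + 0.000 + 0.002 + 0.017 + 0.038 + 1.229 + 6.519 + 85.737 = 93.541 mg/L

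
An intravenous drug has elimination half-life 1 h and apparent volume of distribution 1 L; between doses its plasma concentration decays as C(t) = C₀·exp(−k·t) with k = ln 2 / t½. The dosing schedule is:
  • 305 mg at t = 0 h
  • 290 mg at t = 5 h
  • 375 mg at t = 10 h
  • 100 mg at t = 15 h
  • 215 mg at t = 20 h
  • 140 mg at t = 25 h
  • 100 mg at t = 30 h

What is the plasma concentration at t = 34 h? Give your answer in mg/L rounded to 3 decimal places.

6.537 mg/L

k = ln 2 / 1 = 0.69315 per h
Dose 1 (305 mg at t=0 h): 305·exp(−0.69315·34) = 0.000 mg/L
Dose 2 (290 mg at t=5 h): 290·exp(−0.69315·29) = 0.000 mg/L
Dose 3 (375 mg at t=10 h): 375·exp(−0.69315·24) = 0.000 mg/L
Dose 4 (100 mg at t=15 h): 100·exp(−0.69315·19) = 0.000 mg/L
Dose 5 (215 mg at t=20 h): 215·exp(−0.69315·14) = 0.013 mg/L
Dose 6 (140 mg at t=25 h): 140·exp(−0.69315·9) = 0.273 mg/L
Dose 7 (100 mg at t=30 h): 100·exp(−0.69315·4) = 6.250 mg/L
C(34) = 0.000 + 0.000 + 0.000 + 0.000 + 0.013 + 0.273 + 6.250 = 6.537 mg/L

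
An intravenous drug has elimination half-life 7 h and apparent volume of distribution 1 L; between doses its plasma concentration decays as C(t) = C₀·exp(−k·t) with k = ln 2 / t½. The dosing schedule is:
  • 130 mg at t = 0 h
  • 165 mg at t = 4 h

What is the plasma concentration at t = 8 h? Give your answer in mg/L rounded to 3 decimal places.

169.909 mg/L

k = ln 2 / 7 = 0.09902 per h
Dose 1 (130 mg at t=0 h): 130·exp(−0.09902·8) = 58.872 mg/L
Dose 2 (165 mg at t=4 h): 165·exp(−0.09902·4) = 111.037 mg/L
C(8) = 58.872 + 111.037 = 169.909 mg/L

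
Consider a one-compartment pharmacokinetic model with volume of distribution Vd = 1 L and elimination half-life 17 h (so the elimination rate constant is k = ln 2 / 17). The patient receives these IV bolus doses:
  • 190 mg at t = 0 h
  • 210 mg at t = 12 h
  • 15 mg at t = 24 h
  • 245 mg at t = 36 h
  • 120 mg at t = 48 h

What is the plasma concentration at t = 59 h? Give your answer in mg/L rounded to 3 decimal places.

224.185 mg/L

k = ln 2 / 17 = 0.04077 per h
Dose 1 (190 mg at t=0 h): 190·exp(−0.04077·59) = 17.140 mg/L
Dose 2 (210 mg at t=12 h): 210·exp(−0.04077·47) = 30.900 mg/L
Dose 3 (15 mg at t=24 h): 15·exp(−0.04077·35) = 3.600 mg/L
Dose 4 (245 mg at t=36 h): 245·exp(−0.04077·23) = 95.916 mg/L
Dose 5 (120 mg at t=48 h): 120·exp(−0.04077·11) = 76.630 mg/L
C(59) = 17.140 + 30.900 + 3.600 + 95.916 + 76.630 = 224.185 mg/L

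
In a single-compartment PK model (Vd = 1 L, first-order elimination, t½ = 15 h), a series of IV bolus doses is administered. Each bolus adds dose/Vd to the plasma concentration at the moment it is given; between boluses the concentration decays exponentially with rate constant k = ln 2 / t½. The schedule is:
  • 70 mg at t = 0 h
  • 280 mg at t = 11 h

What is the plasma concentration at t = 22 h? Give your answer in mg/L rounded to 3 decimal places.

k = ln 2 / 15 = 0.04621 per h
Dose 1 (70 mg at t=0 h): 70·exp(−0.04621·22) = 25.327 mg/L
Dose 2 (280 mg at t=11 h): 280·exp(−0.04621·11) = 168.424 mg/L
C(22) = 25.327 + 168.424 = 193.751 mg/L

193.751 mg/L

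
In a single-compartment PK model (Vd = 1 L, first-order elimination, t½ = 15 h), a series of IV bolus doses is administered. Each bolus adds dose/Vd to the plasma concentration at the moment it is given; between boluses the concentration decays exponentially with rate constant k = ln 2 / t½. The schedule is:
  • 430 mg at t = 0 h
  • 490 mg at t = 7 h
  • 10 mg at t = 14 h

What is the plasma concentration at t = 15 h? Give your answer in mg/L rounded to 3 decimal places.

563.117 mg/L

k = ln 2 / 15 = 0.04621 per h
Dose 1 (430 mg at t=0 h): 430·exp(−0.04621·15) = 215.000 mg/L
Dose 2 (490 mg at t=7 h): 490·exp(−0.04621·8) = 338.569 mg/L
Dose 3 (10 mg at t=14 h): 10·exp(−0.04621·1) = 9.548 mg/L
C(15) = 215.000 + 338.569 + 9.548 = 563.117 mg/L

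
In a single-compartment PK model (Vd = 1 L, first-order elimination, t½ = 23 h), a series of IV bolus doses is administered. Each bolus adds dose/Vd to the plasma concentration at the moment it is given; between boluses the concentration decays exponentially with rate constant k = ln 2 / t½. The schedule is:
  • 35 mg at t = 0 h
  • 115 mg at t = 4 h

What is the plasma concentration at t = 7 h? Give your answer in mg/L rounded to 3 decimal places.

k = ln 2 / 23 = 0.03014 per h
Dose 1 (35 mg at t=0 h): 35·exp(−0.03014·7) = 28.343 mg/L
Dose 2 (115 mg at t=4 h): 115·exp(−0.03014·3) = 105.059 mg/L
C(7) = 28.343 + 105.059 = 133.402 mg/L

133.402 mg/L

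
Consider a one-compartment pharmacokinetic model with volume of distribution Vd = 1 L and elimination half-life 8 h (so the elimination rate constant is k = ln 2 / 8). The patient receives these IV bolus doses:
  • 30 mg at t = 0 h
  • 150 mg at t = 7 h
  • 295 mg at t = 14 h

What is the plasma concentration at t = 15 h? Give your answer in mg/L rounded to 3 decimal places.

353.695 mg/L

k = ln 2 / 8 = 0.08664 per h
Dose 1 (30 mg at t=0 h): 30·exp(−0.08664·15) = 8.179 mg/L
Dose 2 (150 mg at t=7 h): 150·exp(−0.08664·8) = 75.000 mg/L
Dose 3 (295 mg at t=14 h): 295·exp(−0.08664·1) = 270.516 mg/L
C(15) = 8.179 + 75.000 + 270.516 = 353.695 mg/L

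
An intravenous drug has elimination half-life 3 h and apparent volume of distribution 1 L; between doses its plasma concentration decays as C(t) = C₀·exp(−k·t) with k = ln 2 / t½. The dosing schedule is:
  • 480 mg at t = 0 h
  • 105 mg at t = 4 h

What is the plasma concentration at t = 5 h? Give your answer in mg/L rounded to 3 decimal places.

k = ln 2 / 3 = 0.23105 per h
Dose 1 (480 mg at t=0 h): 480·exp(−0.23105·5) = 151.191 mg/L
Dose 2 (105 mg at t=4 h): 105·exp(−0.23105·1) = 83.339 mg/L
C(5) = 151.191 + 83.339 = 234.529 mg/L

234.529 mg/L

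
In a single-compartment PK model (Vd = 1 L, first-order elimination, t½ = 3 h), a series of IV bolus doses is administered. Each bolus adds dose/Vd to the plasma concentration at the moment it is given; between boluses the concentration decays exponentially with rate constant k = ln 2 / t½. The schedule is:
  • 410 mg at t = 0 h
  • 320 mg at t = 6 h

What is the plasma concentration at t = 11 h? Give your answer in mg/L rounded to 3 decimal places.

133.079 mg/L

k = ln 2 / 3 = 0.23105 per h
Dose 1 (410 mg at t=0 h): 410·exp(−0.23105·11) = 32.285 mg/L
Dose 2 (320 mg at t=6 h): 320·exp(−0.23105·5) = 100.794 mg/L
C(11) = 32.285 + 100.794 = 133.079 mg/L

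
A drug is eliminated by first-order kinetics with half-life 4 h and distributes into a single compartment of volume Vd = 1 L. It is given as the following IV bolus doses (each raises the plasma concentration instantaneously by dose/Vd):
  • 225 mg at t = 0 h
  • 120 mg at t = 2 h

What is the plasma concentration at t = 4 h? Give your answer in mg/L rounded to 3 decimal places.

k = ln 2 / 4 = 0.17329 per h
Dose 1 (225 mg at t=0 h): 225·exp(−0.17329·4) = 112.500 mg/L
Dose 2 (120 mg at t=2 h): 120·exp(−0.17329·2) = 84.853 mg/L
C(4) = 112.500 + 84.853 = 197.353 mg/L

197.353 mg/L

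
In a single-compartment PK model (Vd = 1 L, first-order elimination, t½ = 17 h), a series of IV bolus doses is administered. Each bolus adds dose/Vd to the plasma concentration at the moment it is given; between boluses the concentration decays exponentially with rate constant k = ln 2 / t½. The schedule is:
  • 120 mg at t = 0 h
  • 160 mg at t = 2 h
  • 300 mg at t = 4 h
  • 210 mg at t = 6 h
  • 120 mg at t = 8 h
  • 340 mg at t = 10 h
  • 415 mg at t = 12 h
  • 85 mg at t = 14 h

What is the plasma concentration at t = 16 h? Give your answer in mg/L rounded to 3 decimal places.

k = ln 2 / 17 = 0.04077 per h
Dose 1 (120 mg at t=0 h): 120·exp(−0.04077·16) = 62.497 mg/L
Dose 2 (160 mg at t=2 h): 160·exp(−0.04077·14) = 90.409 mg/L
Dose 3 (300 mg at t=4 h): 300·exp(−0.04077·12) = 183.920 mg/L
Dose 4 (210 mg at t=6 h): 210·exp(−0.04077·10) = 139.683 mg/L
Dose 5 (120 mg at t=8 h): 120·exp(−0.04077·8) = 86.600 mg/L
Dose 6 (340 mg at t=10 h): 340·exp(−0.04077·6) = 266.215 mg/L
Dose 7 (415 mg at t=12 h): 415·exp(−0.04077·4) = 352.547 mg/L
Dose 8 (85 mg at t=14 h): 85·exp(−0.04077·2) = 78.344 mg/L
C(16) = 62.497 + 90.409 + 183.920 + 139.683 + 86.600 + 266.215 + 352.547 + 78.344 = 1260.216 mg/L

1260.216 mg/L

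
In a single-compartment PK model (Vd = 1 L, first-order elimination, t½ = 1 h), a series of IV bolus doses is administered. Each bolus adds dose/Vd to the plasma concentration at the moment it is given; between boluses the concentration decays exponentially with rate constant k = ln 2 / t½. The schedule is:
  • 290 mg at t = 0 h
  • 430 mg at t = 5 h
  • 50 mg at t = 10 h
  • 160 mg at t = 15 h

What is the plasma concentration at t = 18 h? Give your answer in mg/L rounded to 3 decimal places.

k = ln 2 / 1 = 0.69315 per h
Dose 1 (290 mg at t=0 h): 290·exp(−0.69315·18) = 0.001 mg/L
Dose 2 (430 mg at t=5 h): 430·exp(−0.69315·13) = 0.052 mg/L
Dose 3 (50 mg at t=10 h): 50·exp(−0.69315·8) = 0.195 mg/L
Dose 4 (160 mg at t=15 h): 160·exp(−0.69315·3) = 20.000 mg/L
C(18) = 0.001 + 0.052 + 0.195 + 20.000 = 20.249 mg/L

20.249 mg/L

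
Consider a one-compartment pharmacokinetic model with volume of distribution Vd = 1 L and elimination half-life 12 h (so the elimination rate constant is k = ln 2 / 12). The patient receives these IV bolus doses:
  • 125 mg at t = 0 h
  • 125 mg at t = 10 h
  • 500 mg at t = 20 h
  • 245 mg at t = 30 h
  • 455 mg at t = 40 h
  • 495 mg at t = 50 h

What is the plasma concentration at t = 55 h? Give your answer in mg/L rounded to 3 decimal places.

k = ln 2 / 12 = 0.05776 per h
Dose 1 (125 mg at t=0 h): 125·exp(−0.05776·55) = 5.214 mg/L
Dose 2 (125 mg at t=10 h): 125·exp(−0.05776·45) = 9.291 mg/L
Dose 3 (500 mg at t=20 h): 500·exp(−0.05776·35) = 66.216 mg/L
Dose 4 (245 mg at t=30 h): 245·exp(−0.05776·25) = 57.812 mg/L
Dose 5 (455 mg at t=40 h): 455·exp(−0.05776·15) = 191.304 mg/L
Dose 6 (495 mg at t=50 h): 495·exp(−0.05776·5) = 370.831 mg/L
C(55) = 5.214 + 9.291 + 66.216 + 57.812 + 191.304 + 370.831 = 700.669 mg/L

700.669 mg/L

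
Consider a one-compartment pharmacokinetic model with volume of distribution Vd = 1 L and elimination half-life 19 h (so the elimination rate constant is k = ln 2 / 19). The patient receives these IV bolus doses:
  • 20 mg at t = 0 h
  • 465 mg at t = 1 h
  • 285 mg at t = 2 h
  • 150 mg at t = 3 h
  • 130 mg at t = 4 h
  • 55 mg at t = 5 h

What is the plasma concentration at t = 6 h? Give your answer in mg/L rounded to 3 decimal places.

958.170 mg/L

k = ln 2 / 19 = 0.03648 per h
Dose 1 (20 mg at t=0 h): 20·exp(−0.03648·6) = 16.068 mg/L
Dose 2 (465 mg at t=1 h): 465·exp(−0.03648·5) = 387.467 mg/L
Dose 3 (285 mg at t=2 h): 285·exp(−0.03648·4) = 246.303 mg/L
Dose 4 (150 mg at t=3 h): 150·exp(−0.03648·3) = 134.450 mg/L
Dose 5 (130 mg at t=4 h): 130·exp(−0.03648·2) = 120.853 mg/L
Dose 6 (55 mg at t=5 h): 55·exp(−0.03648·1) = 53.030 mg/L
C(6) = 16.068 + 387.467 + 246.303 + 134.450 + 120.853 + 53.030 = 958.170 mg/L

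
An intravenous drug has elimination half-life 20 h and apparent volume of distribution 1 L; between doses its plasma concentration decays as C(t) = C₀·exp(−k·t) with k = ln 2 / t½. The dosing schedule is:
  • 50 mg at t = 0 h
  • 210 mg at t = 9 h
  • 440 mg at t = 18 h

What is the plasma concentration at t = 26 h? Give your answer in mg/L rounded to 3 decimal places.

k = ln 2 / 20 = 0.03466 per h
Dose 1 (50 mg at t=0 h): 50·exp(−0.03466·26) = 20.306 mg/L
Dose 2 (210 mg at t=9 h): 210·exp(−0.03466·17) = 116.505 mg/L
Dose 3 (440 mg at t=18 h): 440·exp(−0.03466·8) = 333.458 mg/L
C(26) = 20.306 + 116.505 + 333.458 = 470.269 mg/L

470.269 mg/L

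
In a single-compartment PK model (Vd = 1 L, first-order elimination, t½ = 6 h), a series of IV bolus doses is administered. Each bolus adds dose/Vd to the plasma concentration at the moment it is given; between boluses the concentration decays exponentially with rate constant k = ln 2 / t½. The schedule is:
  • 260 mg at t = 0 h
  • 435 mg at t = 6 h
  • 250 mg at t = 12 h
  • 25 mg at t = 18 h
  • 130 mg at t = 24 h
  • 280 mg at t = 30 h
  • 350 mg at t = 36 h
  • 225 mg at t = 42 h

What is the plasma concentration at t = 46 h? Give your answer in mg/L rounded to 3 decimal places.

317.786 mg/L

k = ln 2 / 6 = 0.11552 per h
Dose 1 (260 mg at t=0 h): 260·exp(−0.11552·46) = 1.280 mg/L
Dose 2 (435 mg at t=6 h): 435·exp(−0.11552·40) = 4.282 mg/L
Dose 3 (250 mg at t=12 h): 250·exp(−0.11552·34) = 4.922 mg/L
Dose 4 (25 mg at t=18 h): 25·exp(−0.11552·28) = 0.984 mg/L
Dose 5 (130 mg at t=24 h): 130·exp(−0.11552·22) = 10.237 mg/L
Dose 6 (280 mg at t=30 h): 280·exp(−0.11552·16) = 44.097 mg/L
Dose 7 (350 mg at t=36 h): 350·exp(−0.11552·10) = 110.243 mg/L
Dose 8 (225 mg at t=42 h): 225·exp(−0.11552·4) = 141.741 mg/L
C(46) = 1.280 + 4.282 + 4.922 + 0.984 + 10.237 + 44.097 + 110.243 + 141.741 = 317.786 mg/L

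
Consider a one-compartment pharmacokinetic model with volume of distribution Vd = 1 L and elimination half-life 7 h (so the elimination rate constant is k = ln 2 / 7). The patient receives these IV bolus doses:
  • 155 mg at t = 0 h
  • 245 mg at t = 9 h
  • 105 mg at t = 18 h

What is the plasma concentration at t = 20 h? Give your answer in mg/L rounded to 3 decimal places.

189.963 mg/L

k = ln 2 / 7 = 0.09902 per h
Dose 1 (155 mg at t=0 h): 155·exp(−0.09902·20) = 21.392 mg/L
Dose 2 (245 mg at t=9 h): 245·exp(−0.09902·11) = 82.436 mg/L
Dose 3 (105 mg at t=18 h): 105·exp(−0.09902·2) = 86.135 mg/L
C(20) = 21.392 + 82.436 + 86.135 = 189.963 mg/L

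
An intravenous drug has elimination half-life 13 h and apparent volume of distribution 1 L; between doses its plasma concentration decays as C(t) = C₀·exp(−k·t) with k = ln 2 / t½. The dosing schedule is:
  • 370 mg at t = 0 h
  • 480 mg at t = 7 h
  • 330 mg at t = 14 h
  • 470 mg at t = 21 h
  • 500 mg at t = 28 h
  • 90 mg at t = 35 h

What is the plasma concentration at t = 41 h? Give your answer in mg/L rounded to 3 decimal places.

k = ln 2 / 13 = 0.05332 per h
Dose 1 (370 mg at t=0 h): 370·exp(−0.05332·41) = 41.572 mg/L
Dose 2 (480 mg at t=7 h): 480·exp(−0.05332·34) = 78.331 mg/L
Dose 3 (330 mg at t=14 h): 330·exp(−0.05332·27) = 78.216 mg/L
Dose 4 (470 mg at t=21 h): 470·exp(−0.05332·20) = 161.799 mg/L
Dose 5 (500 mg at t=28 h): 500·exp(−0.05332·13) = 250.000 mg/L
Dose 6 (90 mg at t=35 h): 90·exp(−0.05332·6) = 65.359 mg/L
C(41) = 41.572 + 78.331 + 78.216 + 161.799 + 250.000 + 65.359 = 675.277 mg/L

675.277 mg/L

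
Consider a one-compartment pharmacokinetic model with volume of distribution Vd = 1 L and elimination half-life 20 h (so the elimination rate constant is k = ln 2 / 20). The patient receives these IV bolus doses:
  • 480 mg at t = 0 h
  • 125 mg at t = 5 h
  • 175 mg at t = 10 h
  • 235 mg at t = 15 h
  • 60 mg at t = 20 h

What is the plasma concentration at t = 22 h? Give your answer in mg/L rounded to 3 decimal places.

649.092 mg/L

k = ln 2 / 20 = 0.03466 per h
Dose 1 (480 mg at t=0 h): 480·exp(−0.03466·22) = 223.928 mg/L
Dose 2 (125 mg at t=5 h): 125·exp(−0.03466·17) = 69.348 mg/L
Dose 3 (175 mg at t=10 h): 175·exp(−0.03466·12) = 115.457 mg/L
Dose 4 (235 mg at t=15 h): 235·exp(−0.03466·7) = 184.377 mg/L
Dose 5 (60 mg at t=20 h): 60·exp(−0.03466·2) = 55.982 mg/L
C(22) = 223.928 + 69.348 + 115.457 + 184.377 + 55.982 = 649.092 mg/L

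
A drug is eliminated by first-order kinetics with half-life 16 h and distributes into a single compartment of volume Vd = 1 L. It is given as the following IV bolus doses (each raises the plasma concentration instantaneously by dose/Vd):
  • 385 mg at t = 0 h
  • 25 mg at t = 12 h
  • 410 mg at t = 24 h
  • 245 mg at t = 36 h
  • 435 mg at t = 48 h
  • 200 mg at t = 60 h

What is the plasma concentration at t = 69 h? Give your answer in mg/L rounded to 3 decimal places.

449.075 mg/L

k = ln 2 / 16 = 0.04332 per h
Dose 1 (385 mg at t=0 h): 385·exp(−0.04332·69) = 19.376 mg/L
Dose 2 (25 mg at t=12 h): 25·exp(−0.04332·57) = 2.116 mg/L
Dose 3 (410 mg at t=24 h): 410·exp(−0.04332·45) = 58.363 mg/L
Dose 4 (245 mg at t=36 h): 245·exp(−0.04332·33) = 58.653 mg/L
Dose 5 (435 mg at t=48 h): 435·exp(−0.04332·21) = 175.141 mg/L
Dose 6 (200 mg at t=60 h): 200·exp(−0.04332·9) = 135.426 mg/L
C(69) = 19.376 + 2.116 + 58.363 + 58.653 + 175.141 + 135.426 = 449.075 mg/L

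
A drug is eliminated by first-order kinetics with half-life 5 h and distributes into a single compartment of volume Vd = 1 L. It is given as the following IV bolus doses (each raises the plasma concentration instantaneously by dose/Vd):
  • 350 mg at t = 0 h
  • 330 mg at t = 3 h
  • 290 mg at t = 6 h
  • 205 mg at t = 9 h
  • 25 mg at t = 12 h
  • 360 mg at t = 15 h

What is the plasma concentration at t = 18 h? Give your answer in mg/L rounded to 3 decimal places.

432.323 mg/L

k = ln 2 / 5 = 0.13863 per h
Dose 1 (350 mg at t=0 h): 350·exp(−0.13863·18) = 28.864 mg/L
Dose 2 (330 mg at t=3 h): 330·exp(−0.13863·15) = 41.250 mg/L
Dose 3 (290 mg at t=6 h): 290·exp(−0.13863·12) = 54.945 mg/L
Dose 4 (205 mg at t=9 h): 205·exp(−0.13863·9) = 58.871 mg/L
Dose 5 (25 mg at t=12 h): 25·exp(−0.13863·6) = 10.882 mg/L
Dose 6 (360 mg at t=15 h): 360·exp(−0.13863·3) = 237.511 mg/L
C(18) = 28.864 + 41.250 + 54.945 + 58.871 + 10.882 + 237.511 = 432.323 mg/L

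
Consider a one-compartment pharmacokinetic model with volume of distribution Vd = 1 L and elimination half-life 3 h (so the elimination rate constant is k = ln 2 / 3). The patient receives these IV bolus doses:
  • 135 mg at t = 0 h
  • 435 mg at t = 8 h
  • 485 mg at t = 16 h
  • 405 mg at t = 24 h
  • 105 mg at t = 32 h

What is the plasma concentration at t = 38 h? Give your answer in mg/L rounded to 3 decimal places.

45.649 mg/L

k = ln 2 / 3 = 0.23105 per h
Dose 1 (135 mg at t=0 h): 135·exp(−0.23105·38) = 0.021 mg/L
Dose 2 (435 mg at t=8 h): 435·exp(−0.23105·30) = 0.425 mg/L
Dose 3 (485 mg at t=16 h): 485·exp(−0.23105·22) = 3.007 mg/L
Dose 4 (405 mg at t=24 h): 405·exp(−0.23105·14) = 15.946 mg/L
Dose 5 (105 mg at t=32 h): 105·exp(−0.23105·6) = 26.250 mg/L
C(38) = 0.021 + 0.425 + 3.007 + 15.946 + 26.250 = 45.649 mg/L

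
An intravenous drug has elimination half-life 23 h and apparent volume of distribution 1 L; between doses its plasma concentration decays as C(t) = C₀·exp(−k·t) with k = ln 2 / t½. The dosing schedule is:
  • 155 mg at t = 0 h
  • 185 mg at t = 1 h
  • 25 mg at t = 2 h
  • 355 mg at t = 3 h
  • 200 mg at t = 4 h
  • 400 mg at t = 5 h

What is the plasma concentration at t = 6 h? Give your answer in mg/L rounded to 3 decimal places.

1211.382 mg/L

k = ln 2 / 23 = 0.03014 per h
Dose 1 (155 mg at t=0 h): 155·exp(−0.03014·6) = 129.361 mg/L
Dose 2 (185 mg at t=1 h): 185·exp(−0.03014·5) = 159.122 mg/L
Dose 3 (25 mg at t=2 h): 25·exp(−0.03014·4) = 22.161 mg/L
Dose 4 (355 mg at t=3 h): 355·exp(−0.03014·3) = 324.312 mg/L
Dose 5 (200 mg at t=4 h): 200·exp(−0.03014·2) = 188.301 mg/L
Dose 6 (400 mg at t=5 h): 400·exp(−0.03014·1) = 388.125 mg/L
C(6) = 129.361 + 159.122 + 22.161 + 324.312 + 188.301 + 388.125 = 1211.382 mg/L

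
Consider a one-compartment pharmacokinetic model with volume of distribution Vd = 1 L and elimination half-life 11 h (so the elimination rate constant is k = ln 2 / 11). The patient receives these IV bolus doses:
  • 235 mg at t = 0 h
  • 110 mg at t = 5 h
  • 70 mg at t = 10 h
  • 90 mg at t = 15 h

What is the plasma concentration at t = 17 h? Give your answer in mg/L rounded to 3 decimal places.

k = ln 2 / 11 = 0.06301 per h
Dose 1 (235 mg at t=0 h): 235·exp(−0.06301·17) = 80.508 mg/L
Dose 2 (110 mg at t=5 h): 110·exp(−0.06301·12) = 51.641 mg/L
Dose 3 (70 mg at t=10 h): 70·exp(−0.06301·7) = 45.033 mg/L
Dose 4 (90 mg at t=15 h): 90·exp(−0.06301·2) = 79.343 mg/L
C(17) = 80.508 + 51.641 + 45.033 + 79.343 = 256.526 mg/L

256.526 mg/L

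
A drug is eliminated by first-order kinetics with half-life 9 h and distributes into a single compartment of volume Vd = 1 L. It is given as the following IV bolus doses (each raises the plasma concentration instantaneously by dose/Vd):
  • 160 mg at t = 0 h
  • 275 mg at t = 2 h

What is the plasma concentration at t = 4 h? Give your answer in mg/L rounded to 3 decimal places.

353.321 mg/L

k = ln 2 / 9 = 0.07702 per h
Dose 1 (160 mg at t=0 h): 160·exp(−0.07702·4) = 117.579 mg/L
Dose 2 (275 mg at t=2 h): 275·exp(−0.07702·2) = 235.742 mg/L
C(4) = 117.579 + 235.742 = 353.321 mg/L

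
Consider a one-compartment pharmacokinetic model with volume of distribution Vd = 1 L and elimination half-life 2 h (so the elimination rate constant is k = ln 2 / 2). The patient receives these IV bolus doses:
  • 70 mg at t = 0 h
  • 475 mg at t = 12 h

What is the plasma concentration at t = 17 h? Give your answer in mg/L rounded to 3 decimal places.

k = ln 2 / 2 = 0.34657 per h
Dose 1 (70 mg at t=0 h): 70·exp(−0.34657·17) = 0.193 mg/L
Dose 2 (475 mg at t=12 h): 475·exp(−0.34657·5) = 83.969 mg/L
C(17) = 0.193 + 83.969 = 84.162 mg/L

84.162 mg/L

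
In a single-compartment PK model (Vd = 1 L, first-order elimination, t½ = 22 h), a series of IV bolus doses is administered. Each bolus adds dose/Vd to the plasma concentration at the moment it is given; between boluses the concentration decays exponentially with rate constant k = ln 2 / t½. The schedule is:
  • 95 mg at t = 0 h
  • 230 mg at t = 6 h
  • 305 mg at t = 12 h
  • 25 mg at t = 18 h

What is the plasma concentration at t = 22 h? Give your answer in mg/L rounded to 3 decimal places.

k = ln 2 / 22 = 0.03151 per h
Dose 1 (95 mg at t=0 h): 95·exp(−0.03151·22) = 47.500 mg/L
Dose 2 (230 mg at t=6 h): 230·exp(−0.03151·16) = 138.930 mg/L
Dose 3 (305 mg at t=12 h): 305·exp(−0.03151·10) = 222.571 mg/L
Dose 4 (25 mg at t=18 h): 25·exp(−0.03151·4) = 22.040 mg/L
C(22) = 47.500 + 138.930 + 222.571 + 22.040 = 431.041 mg/L

431.041 mg/L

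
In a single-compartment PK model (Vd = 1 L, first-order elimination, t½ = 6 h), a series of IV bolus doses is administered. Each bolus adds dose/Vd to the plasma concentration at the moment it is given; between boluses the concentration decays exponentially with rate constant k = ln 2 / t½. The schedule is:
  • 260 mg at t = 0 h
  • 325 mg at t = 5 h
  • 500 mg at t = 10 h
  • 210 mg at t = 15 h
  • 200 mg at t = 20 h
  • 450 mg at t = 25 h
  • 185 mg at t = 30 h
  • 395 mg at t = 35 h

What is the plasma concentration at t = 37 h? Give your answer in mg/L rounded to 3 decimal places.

586.795 mg/L

k = ln 2 / 6 = 0.11552 per h
Dose 1 (260 mg at t=0 h): 260·exp(−0.11552·37) = 3.619 mg/L
Dose 2 (325 mg at t=5 h): 325·exp(−0.11552·32) = 8.061 mg/L
Dose 3 (500 mg at t=10 h): 500·exp(−0.11552·27) = 22.097 mg/L
Dose 4 (210 mg at t=15 h): 210·exp(−0.11552·22) = 16.536 mg/L
Dose 5 (200 mg at t=20 h): 200·exp(−0.11552·17) = 28.062 mg/L
Dose 6 (450 mg at t=25 h): 450·exp(−0.11552·12) = 112.500 mg/L
Dose 7 (185 mg at t=30 h): 185·exp(−0.11552·7) = 82.408 mg/L
Dose 8 (395 mg at t=35 h): 395·exp(−0.11552·2) = 313.512 mg/L
C(37) = 3.619 + 8.061 + 22.097 + 16.536 + 28.062 + 112.500 + 82.408 + 313.512 = 586.795 mg/L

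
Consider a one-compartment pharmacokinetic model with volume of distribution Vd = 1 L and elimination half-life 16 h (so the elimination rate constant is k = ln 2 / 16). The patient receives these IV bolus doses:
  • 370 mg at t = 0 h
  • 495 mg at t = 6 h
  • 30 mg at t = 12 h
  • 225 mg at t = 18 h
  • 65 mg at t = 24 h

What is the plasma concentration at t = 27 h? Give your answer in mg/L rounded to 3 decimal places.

k = ln 2 / 16 = 0.04332 per h
Dose 1 (370 mg at t=0 h): 370·exp(−0.04332·27) = 114.872 mg/L
Dose 2 (495 mg at t=6 h): 495·exp(−0.04332·21) = 199.298 mg/L
Dose 3 (30 mg at t=12 h): 30·exp(−0.04332·15) = 15.664 mg/L
Dose 4 (225 mg at t=18 h): 225·exp(−0.04332·9) = 152.354 mg/L
Dose 5 (65 mg at t=24 h): 65·exp(−0.04332·3) = 57.078 mg/L
C(27) = 114.872 + 199.298 + 15.664 + 152.354 + 57.078 = 539.266 mg/L

539.266 mg/L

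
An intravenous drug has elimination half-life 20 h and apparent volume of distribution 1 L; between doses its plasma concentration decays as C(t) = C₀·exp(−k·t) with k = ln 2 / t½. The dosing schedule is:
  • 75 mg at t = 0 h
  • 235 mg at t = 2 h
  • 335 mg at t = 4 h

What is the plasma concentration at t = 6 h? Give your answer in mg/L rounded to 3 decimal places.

578.064 mg/L

k = ln 2 / 20 = 0.03466 per h
Dose 1 (75 mg at t=0 h): 75·exp(−0.03466·6) = 60.919 mg/L
Dose 2 (235 mg at t=2 h): 235·exp(−0.03466·4) = 204.579 mg/L
Dose 3 (335 mg at t=4 h): 335·exp(−0.03466·2) = 312.566 mg/L
C(6) = 60.919 + 204.579 + 312.566 = 578.064 mg/L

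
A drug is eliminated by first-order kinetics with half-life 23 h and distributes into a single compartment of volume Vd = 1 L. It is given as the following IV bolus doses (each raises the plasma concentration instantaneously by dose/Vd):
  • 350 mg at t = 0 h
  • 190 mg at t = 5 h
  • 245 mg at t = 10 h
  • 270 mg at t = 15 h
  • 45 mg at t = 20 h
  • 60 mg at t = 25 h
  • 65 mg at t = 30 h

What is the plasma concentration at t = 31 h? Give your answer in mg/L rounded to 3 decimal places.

k = ln 2 / 23 = 0.03014 per h
Dose 1 (350 mg at t=0 h): 350·exp(−0.03014·31) = 137.509 mg/L
Dose 2 (190 mg at t=5 h): 190·exp(−0.03014·26) = 86.788 mg/L
Dose 3 (245 mg at t=10 h): 245·exp(−0.03014·21) = 130.111 mg/L
Dose 4 (270 mg at t=15 h): 270·exp(−0.03014·16) = 166.706 mg/L
Dose 5 (45 mg at t=20 h): 45·exp(−0.03014·11) = 32.303 mg/L
Dose 6 (60 mg at t=25 h): 60·exp(−0.03014·6) = 50.075 mg/L
Dose 7 (65 mg at t=30 h): 65·exp(−0.03014·1) = 63.070 mg/L
C(31) = 137.509 + 86.788 + 130.111 + 166.706 + 32.303 + 50.075 + 63.070 = 666.562 mg/L

666.562 mg/L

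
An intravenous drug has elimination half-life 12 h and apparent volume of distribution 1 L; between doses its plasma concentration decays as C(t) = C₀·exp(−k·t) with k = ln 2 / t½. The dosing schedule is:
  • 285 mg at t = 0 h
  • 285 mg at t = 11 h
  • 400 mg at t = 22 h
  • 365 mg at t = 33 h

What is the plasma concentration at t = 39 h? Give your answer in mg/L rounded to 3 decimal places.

494.433 mg/L

k = ln 2 / 12 = 0.05776 per h
Dose 1 (285 mg at t=0 h): 285·exp(−0.05776·39) = 29.957 mg/L
Dose 2 (285 mg at t=11 h): 285·exp(−0.05776·28) = 56.551 mg/L
Dose 3 (400 mg at t=22 h): 400·exp(−0.05776·17) = 149.831 mg/L
Dose 4 (365 mg at t=33 h): 365·exp(−0.05776·6) = 258.094 mg/L
C(39) = 29.957 + 56.551 + 149.831 + 258.094 = 494.433 mg/L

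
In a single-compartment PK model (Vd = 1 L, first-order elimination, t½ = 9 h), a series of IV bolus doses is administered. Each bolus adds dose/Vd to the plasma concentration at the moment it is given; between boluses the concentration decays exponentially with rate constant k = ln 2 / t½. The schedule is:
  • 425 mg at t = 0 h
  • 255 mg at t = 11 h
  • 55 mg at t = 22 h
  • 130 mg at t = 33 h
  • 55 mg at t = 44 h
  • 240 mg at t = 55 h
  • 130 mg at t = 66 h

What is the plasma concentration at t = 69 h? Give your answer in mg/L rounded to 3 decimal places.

k = ln 2 / 9 = 0.07702 per h
Dose 1 (425 mg at t=0 h): 425·exp(−0.07702·69) = 2.092 mg/L
Dose 2 (255 mg at t=11 h): 255·exp(−0.07702·58) = 2.928 mg/L
Dose 3 (55 mg at t=22 h): 55·exp(−0.07702·47) = 1.473 mg/L
Dose 4 (130 mg at t=33 h): 130·exp(−0.07702·36) = 8.125 mg/L
Dose 5 (55 mg at t=44 h): 55·exp(−0.07702·25) = 8.020 mg/L
Dose 6 (240 mg at t=55 h): 240·exp(−0.07702·14) = 81.647 mg/L
Dose 7 (130 mg at t=66 h): 130·exp(−0.07702·3) = 103.181 mg/L
C(69) = 2.092 + 2.928 + 1.473 + 8.125 + 8.020 + 81.647 + 103.181 = 207.466 mg/L

207.466 mg/L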